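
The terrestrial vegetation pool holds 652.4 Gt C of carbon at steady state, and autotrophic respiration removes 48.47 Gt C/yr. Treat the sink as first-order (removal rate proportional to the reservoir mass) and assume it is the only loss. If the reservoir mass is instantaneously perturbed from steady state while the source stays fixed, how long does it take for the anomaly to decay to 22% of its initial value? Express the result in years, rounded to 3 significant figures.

20.4 yr

For a linear reservoir the anomaly decays as exp(−t/τ) with τ = M/F = 652.4/48.47 = 13.46 yr.
exp(−t/τ) = 0.22 ⇒ t = −τ ln(0.22) = 13.46 × 1.514 = 20.38 yr.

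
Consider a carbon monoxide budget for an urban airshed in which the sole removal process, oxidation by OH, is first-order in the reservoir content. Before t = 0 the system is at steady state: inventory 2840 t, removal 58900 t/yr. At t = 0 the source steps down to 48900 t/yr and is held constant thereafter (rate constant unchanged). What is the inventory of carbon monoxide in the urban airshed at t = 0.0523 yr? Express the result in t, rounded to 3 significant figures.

τ = M₀/F₀ = 2840/58900 = 0.04822 yr; rate constant k = 1/τ.
New steady state M_∞ = F₁/k = F₁·τ = 48900 × 0.04822 = 2357.8 t.
M(t) = M_∞ + (M₀ − M_∞)·e^(−t/τ); t/τ = 0.0523/0.04822 = 1.085, so e^(−t/τ) = 0.3380.
M(t) = 2357.8 + 482.2 × 0.3380 = 2520.8 t.

2520 t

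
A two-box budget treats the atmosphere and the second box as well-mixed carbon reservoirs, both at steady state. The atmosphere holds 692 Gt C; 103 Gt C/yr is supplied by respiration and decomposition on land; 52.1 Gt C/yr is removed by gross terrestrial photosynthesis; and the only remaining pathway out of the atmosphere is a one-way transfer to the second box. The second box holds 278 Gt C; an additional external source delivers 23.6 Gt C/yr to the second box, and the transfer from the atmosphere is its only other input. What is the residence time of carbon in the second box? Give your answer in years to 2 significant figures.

Balance the atmosphere: ΣF_in = 103.00 Gt C/yr.
Transfer to the second box = ΣF_in − (52.1) = 50.900 Gt C/yr.
Total input to the second box = 50.900 + 23.6 = 74.500 Gt C/yr; at steady state this equals its total output.
τ = M / F = 278 / 74.500 = 3.732 yr.

3.7 yr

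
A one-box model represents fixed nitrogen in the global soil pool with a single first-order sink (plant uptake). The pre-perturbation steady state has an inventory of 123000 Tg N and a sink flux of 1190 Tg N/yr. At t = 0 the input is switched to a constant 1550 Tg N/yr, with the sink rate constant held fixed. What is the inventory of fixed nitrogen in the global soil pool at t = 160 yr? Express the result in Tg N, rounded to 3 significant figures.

Residence time τ = M₀/F₀ = 103.4 yr. The eventual steady state is M_∞ = M₀·(F₁/F₀) = 123000 × 1550/1190 = 160210 Tg N.
The anomaly ΔM(t) = M(t) − M_∞ decays as ΔM₀·e^(−t/τ) with ΔM₀ = 123000 − 160210 = −37210 Tg N.
At t = 160 yr, e^(−t/τ) = e^(−1.548) = 0.2127, so ΔM = −7914 Tg N and M = 160210 − 7914 = 152300 Tg N.

152000 Tg N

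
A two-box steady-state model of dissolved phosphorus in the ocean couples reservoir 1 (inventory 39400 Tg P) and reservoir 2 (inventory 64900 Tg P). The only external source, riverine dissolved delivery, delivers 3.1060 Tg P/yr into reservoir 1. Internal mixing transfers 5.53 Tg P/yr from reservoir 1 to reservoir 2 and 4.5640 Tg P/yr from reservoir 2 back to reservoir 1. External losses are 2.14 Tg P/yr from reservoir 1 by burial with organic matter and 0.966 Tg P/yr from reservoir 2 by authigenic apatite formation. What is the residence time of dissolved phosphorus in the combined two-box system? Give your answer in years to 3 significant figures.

33600 yr

Treat the two boxes together as one reservoir: the mixing fluxes between them are internal recycling, so τ = ΣM / Σ(external losses).
M_total = 39400 + 64900 = 104300 Tg P.
ΣF_external_out = 2.14 + 0.966 = 3.1060 Tg P/yr.
τ = M_total / ΣF_ext = 104300 / 3.1060 = 33580 yr.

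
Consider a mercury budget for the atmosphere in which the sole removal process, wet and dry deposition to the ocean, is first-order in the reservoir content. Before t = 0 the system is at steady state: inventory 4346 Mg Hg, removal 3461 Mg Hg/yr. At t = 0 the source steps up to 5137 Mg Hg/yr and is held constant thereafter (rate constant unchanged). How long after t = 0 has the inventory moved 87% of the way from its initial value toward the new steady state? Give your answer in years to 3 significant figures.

τ = M₀/F₀ = 4346/3461 = 1.256 yr.
The remaining gap fraction is e^(−t/τ); 87% covered ⇒ e^(−t/τ) = 0.130.
t = −τ ln(0.130) = 1.256 × 2.040 = 2.562 yr.

2.56 yr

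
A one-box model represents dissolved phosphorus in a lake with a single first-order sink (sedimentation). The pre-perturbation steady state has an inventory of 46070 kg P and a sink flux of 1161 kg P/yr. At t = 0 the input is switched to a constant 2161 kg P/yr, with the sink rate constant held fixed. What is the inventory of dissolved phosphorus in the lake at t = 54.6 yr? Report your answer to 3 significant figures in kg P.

τ = M₀/F₀ = 46070/1161 = 39.68 yr; rate constant k = 1/τ.
New steady state M_∞ = F₁/k = F₁·τ = 2161 × 39.68 = 85751 kg P.
M(t) = M_∞ + (M₀ − M_∞)·e^(−t/τ); t/τ = 54.6/39.68 = 1.376, so e^(−t/τ) = 0.2526.
M(t) = 85751 − 39680 × 0.2526 = 75728 kg P.

75700 kg P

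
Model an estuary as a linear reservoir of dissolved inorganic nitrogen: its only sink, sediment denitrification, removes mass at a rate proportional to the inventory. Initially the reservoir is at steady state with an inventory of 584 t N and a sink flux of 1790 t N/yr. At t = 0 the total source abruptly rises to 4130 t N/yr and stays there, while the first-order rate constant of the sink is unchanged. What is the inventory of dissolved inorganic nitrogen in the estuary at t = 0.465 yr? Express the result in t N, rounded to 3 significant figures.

1160 t N

Residence time τ = M₀/F₀ = 0.3263 yr. The eventual steady state is M_∞ = M₀·(F₁/F₀) = 584 × 4130/1790 = 1347.4 t N.
The anomaly ΔM(t) = M(t) − M_∞ decays as ΔM₀·e^(−t/τ) with ΔM₀ = 584 − 1347.4 = −763.4 t N.
At t = 0.465 yr, e^(−t/τ) = e^(−1.425) = 0.2404, so ΔM = −183.6 t N and M = 1347.4 − 183.6 = 1163.9 t N.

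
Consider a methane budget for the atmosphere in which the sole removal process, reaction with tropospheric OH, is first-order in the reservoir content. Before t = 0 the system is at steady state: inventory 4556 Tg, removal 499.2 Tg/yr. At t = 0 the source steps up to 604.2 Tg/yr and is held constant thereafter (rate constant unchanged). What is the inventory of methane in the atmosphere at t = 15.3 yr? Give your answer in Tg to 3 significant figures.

5340 Tg

The sink rate constant is k = F₀/M₀ = 499.2/4556 = 0.1096 yr⁻¹.
Solving dM/dt = F₁ − kM with M(0) = M₀ gives M(t) = F₁/k + (M₀ − F₁/k)·e^(−kt).
F₁/k = 604.2/0.1096 = 5514.3 Tg; kt = 0.1096 × 15.3 = 1.676, e^(−kt) = 0.1870.
M(15.3) = 5514.3 + (4556 − 5514.3) × 0.1870 = 5514.3 − 179.2 = 5335.1 Tg.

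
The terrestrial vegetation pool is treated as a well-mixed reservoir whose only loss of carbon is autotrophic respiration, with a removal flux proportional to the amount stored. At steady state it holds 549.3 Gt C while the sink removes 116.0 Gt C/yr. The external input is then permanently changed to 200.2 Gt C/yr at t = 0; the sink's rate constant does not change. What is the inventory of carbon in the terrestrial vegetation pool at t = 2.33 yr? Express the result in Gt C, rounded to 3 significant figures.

τ = M₀/F₀ = 549.3/116.0 = 4.735 yr; rate constant k = 1/τ.
New steady state M_∞ = F₁/k = F₁·τ = 200.2 × 4.735 = 948.02 Gt C.
M(t) = M_∞ + (M₀ − M_∞)·e^(−t/τ); t/τ = 2.33/4.735 = 0.4920, so e^(−t/τ) = 0.6114.
M(t) = 948.02 − 398.7 × 0.6114 = 704.25 Gt C.

704 Gt C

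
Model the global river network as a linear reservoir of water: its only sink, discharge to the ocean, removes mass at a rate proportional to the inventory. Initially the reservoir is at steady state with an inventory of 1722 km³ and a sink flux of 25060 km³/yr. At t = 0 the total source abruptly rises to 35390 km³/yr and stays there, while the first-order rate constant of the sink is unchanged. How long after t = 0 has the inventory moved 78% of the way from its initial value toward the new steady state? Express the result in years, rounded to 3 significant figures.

τ = M₀/F₀ = 1722/25060 = 0.06872 yr.
The remaining gap fraction is e^(−t/τ); 78% covered ⇒ e^(−t/τ) = 0.220.
t = −τ ln(0.220) = 0.06872 × 1.514 = 0.1040 yr.

0.104 yr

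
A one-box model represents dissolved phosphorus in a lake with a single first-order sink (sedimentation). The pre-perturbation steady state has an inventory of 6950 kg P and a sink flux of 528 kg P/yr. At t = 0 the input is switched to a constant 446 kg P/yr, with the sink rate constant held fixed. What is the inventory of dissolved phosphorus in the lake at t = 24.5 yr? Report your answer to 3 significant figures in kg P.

Residence time τ = M₀/F₀ = 13.16 yr. The eventual steady state is M_∞ = M₀·(F₁/F₀) = 6950 × 446/528 = 5870.6 kg P.
The anomaly ΔM(t) = M(t) − M_∞ decays as ΔM₀·e^(−t/τ) with ΔM₀ = 6950 − 5870.6 = 1079 kg P.
At t = 24.5 yr, e^(−t/τ) = e^(−1.861) = 0.1555, so ΔM = 167.8 kg P and M = 5870.6 + 167.8 = 6038.5 kg P.

6040 kg P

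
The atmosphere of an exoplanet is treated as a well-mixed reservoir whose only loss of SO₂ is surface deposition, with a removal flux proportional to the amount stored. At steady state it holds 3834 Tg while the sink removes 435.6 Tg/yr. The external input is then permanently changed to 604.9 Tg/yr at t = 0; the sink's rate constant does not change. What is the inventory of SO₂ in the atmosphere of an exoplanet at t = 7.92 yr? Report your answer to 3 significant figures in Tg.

τ = M₀/F₀ = 3834/435.6 = 8.802 yr; rate constant k = 1/τ.
New steady state M_∞ = F₁/k = F₁·τ = 604.9 × 8.802 = 5324.1 Tg.
M(t) = M_∞ + (M₀ − M_∞)·e^(−t/τ); t/τ = 7.92/8.802 = 0.8998, so e^(−t/τ) = 0.4066.
M(t) = 5324.1 − 1490 × 0.4066 = 4718.2 Tg.

4720 Tg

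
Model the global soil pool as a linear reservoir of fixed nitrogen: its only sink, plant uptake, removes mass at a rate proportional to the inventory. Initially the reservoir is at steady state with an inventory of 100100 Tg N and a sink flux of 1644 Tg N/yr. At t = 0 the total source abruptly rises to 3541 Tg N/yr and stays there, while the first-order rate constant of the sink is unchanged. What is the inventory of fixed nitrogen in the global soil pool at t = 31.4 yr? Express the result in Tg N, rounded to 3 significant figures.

147000 Tg N

Residence time τ = M₀/F₀ = 60.89 yr. The eventual steady state is M_∞ = M₀·(F₁/F₀) = 100100 × 3541/1644 = 215600 Tg N.
The anomaly ΔM(t) = M(t) − M_∞ decays as ΔM₀·e^(−t/τ) with ΔM₀ = 100100 − 215600 = −115500 Tg N.
At t = 31.4 yr, e^(−t/τ) = e^(−0.5157) = 0.5971, so ΔM = −68970 Tg N and M = 215600 − 68970 = 146640 Tg N.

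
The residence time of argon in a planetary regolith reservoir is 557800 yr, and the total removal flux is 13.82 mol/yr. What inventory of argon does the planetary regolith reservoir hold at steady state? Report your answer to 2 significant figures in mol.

τ = M/F ⇒ M = τ × F = 557800 × 13.82 = 7.709×10^6 mol.

7.7×10^6 mol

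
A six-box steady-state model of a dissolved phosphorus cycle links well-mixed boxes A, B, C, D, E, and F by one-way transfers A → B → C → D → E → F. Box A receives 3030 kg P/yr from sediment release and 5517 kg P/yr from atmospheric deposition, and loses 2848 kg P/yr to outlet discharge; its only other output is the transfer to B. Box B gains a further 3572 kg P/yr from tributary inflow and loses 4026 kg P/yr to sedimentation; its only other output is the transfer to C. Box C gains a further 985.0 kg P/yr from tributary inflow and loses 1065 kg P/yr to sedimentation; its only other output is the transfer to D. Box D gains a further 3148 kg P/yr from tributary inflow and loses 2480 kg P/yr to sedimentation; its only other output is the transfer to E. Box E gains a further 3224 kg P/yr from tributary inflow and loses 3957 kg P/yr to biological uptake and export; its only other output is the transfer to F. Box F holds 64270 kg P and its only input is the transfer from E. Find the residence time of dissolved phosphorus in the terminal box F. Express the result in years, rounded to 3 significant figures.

12.6 yr

Box A: F(A→B) = (3030 + 5517) − 2848 = 5699.0 kg P/yr.
Box B: F(B→C) = (5699.0 + 3572) − 4026 = 5245.0 kg P/yr.
Box C: F(C→D) = (5245.0 + 985.0) − 1065 = 5165.0 kg P/yr.
Box D: F(D→E) = (5165.0 + 3148) − 2480 = 5833.0 kg P/yr.
Box E: F(E→F) = (5833.0 + 3224) − 3957 = 5100.0 kg P/yr.
Box F throughput = its input = 5100.0 kg P/yr; τ = 64270 / 5100.0 = 12.60 yr.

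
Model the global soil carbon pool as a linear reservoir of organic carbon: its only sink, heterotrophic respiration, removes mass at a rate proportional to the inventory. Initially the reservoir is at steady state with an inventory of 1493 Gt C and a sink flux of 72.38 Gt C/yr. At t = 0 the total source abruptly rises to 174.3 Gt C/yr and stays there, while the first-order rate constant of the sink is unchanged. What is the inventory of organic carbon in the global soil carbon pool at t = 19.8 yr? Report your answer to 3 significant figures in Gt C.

Residence time τ = M₀/F₀ = 20.63 yr. The eventual steady state is M_∞ = M₀·(F₁/F₀) = 1493 × 174.3/72.38 = 3595.3 Gt C.
The anomaly ΔM(t) = M(t) − M_∞ decays as ΔM₀·e^(−t/τ) with ΔM₀ = 1493 − 3595.3 = −2102 Gt C.
At t = 19.8 yr, e^(−t/τ) = e^(−0.9599) = 0.3829, so ΔM = −805.1 Gt C and M = 3595.3 − 805.1 = 2790.3 Gt C.

2790 Gt C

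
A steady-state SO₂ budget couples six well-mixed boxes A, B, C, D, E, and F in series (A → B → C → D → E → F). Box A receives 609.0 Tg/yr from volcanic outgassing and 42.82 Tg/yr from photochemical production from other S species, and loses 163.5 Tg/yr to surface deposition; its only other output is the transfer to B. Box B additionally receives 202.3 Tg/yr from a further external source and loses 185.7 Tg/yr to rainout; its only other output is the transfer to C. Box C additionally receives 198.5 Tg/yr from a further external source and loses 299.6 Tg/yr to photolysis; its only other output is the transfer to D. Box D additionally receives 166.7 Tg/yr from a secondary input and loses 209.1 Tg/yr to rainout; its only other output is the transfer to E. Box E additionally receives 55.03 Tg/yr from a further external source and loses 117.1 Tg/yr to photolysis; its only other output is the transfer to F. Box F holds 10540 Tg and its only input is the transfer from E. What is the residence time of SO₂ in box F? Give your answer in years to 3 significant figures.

35.2 yr

Box A: F(A→B) = (609.0 + 42.82) − 163.5 = 488.32 Tg/yr.
Box B: F(B→C) = (488.32 + 202.3) − 185.7 = 504.92 Tg/yr.
Box C: F(C→D) = (504.92 + 198.5) − 299.6 = 403.82 Tg/yr.
Box D: F(D→E) = (403.82 + 166.7) − 209.1 = 361.42 Tg/yr.
Box E: F(E→F) = (361.42 + 55.03) − 117.1 = 299.35 Tg/yr.
Box F throughput = its input = 299.35 Tg/yr; τ = 10540 / 299.35 = 35.21 yr.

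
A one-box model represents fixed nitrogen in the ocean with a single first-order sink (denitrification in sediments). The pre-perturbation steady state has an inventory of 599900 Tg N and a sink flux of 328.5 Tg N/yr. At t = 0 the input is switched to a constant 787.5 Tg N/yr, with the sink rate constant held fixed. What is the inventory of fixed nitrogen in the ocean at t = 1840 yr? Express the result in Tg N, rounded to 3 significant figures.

1.13×10^6 Tg N

Residence time τ = M₀/F₀ = 1826 yr. The eventual steady state is M_∞ = M₀·(F₁/F₀) = 599900 × 787.5/328.5 = 1.4381×10^6 Tg N.
The anomaly ΔM(t) = M(t) − M_∞ decays as ΔM₀·e^(−t/τ) with ΔM₀ = 599900 − 1.4381×10^6 = −838200 Tg N.
At t = 1840 yr, e^(−t/τ) = e^(−1.008) = 0.3651, so ΔM = −306000 Tg N and M = 1.4381×10^6 − 306000 = 1.1321×10^6 Tg N.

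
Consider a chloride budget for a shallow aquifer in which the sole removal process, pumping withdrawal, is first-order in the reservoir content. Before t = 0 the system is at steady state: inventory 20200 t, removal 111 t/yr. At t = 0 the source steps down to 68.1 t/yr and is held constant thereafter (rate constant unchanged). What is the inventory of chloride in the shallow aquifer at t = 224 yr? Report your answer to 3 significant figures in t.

τ = M₀/F₀ = 20200/111 = 182.0 yr; rate constant k = 1/τ.
New steady state M_∞ = F₁/k = F₁·τ = 68.1 × 182.0 = 12393 t.
M(t) = M_∞ + (M₀ − M_∞)·e^(−t/τ); t/τ = 224/182.0 = 1.231, so e^(−t/τ) = 0.2920.
M(t) = 12393 + 7807 × 0.2920 = 14673 t.

14700 t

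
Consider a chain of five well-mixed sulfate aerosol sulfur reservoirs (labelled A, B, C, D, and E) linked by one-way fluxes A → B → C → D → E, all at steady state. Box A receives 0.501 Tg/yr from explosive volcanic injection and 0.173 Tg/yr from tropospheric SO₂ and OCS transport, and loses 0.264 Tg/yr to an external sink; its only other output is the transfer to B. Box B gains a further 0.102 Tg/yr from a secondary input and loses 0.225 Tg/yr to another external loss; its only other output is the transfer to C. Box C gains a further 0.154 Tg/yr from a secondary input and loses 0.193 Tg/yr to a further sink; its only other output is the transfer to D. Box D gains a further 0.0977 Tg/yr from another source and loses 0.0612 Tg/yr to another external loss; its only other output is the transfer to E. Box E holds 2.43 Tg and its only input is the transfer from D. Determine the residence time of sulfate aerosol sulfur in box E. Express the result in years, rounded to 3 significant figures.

Box A: F(A→B) = (0.501 + 0.173) − 0.264 = 0.41000 Tg/yr.
Box B: F(B→C) = (0.41000 + 0.102) − 0.225 = 0.28700 Tg/yr.
Box C: F(C→D) = (0.28700 + 0.154) − 0.193 = 0.24800 Tg/yr.
Box D: F(D→E) = (0.24800 + 0.0977) − 0.0612 = 0.28450 Tg/yr.
Box E throughput = its input = 0.28450 Tg/yr; τ = 2.43 / 0.28450 = 8.541 yr.

8.54 yr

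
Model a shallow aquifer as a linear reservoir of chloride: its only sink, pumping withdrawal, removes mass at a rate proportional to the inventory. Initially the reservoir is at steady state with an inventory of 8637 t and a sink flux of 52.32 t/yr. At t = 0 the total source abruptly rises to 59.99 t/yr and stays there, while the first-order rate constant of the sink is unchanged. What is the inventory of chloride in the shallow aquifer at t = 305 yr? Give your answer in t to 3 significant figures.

9700 t

τ = M₀/F₀ = 8637/52.32 = 165.1 yr; rate constant k = 1/τ.
New steady state M_∞ = F₁/k = F₁·τ = 59.99 × 165.1 = 9903.2 t.
M(t) = M_∞ + (M₀ − M_∞)·e^(−t/τ); t/τ = 305/165.1 = 1.848, so e^(−t/τ) = 0.1576.
M(t) = 9903.2 − 1266 × 0.1576 = 9703.6 t.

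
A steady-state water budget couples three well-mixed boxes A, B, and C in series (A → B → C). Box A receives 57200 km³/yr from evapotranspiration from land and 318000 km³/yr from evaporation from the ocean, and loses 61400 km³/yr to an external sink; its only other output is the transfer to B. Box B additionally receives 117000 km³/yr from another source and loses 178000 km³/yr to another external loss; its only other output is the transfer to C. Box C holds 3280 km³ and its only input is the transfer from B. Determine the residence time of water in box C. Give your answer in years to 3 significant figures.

0.0130 yr

Box A: F(A→B) = (57200 + 318000) − 61400 = 313800 km³/yr.
Box B: F(B→C) = (313800 + 117000) − 178000 = 252800 km³/yr.
Box C throughput = its input = 252800 km³/yr; τ = 3280 / 252800 = 0.01297 yr.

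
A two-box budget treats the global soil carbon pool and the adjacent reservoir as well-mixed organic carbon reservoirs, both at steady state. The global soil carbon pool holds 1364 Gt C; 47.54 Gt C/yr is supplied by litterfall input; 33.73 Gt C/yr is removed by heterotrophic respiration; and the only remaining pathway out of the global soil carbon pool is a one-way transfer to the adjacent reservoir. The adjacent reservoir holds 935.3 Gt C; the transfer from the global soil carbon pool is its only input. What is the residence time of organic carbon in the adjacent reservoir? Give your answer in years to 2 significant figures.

68 yr

Balance the global soil carbon pool: ΣF_in = 47.540 Gt C/yr.
Transfer to the adjacent reservoir = ΣF_in − (33.73) = 13.810 Gt C/yr.
At steady state the output of the adjacent reservoir equals its input, 13.810 Gt C/yr.
τ = M / F = 935.3 / 13.810 = 67.73 yr.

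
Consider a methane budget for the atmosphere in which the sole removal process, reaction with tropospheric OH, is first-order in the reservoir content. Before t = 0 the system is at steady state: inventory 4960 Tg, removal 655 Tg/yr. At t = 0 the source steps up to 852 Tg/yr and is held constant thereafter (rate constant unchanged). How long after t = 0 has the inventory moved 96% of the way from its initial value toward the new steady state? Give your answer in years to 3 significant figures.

24.4 yr

τ = M₀/F₀ = 4960/655 = 7.573 yr.
The remaining gap fraction is e^(−t/τ); 96% covered ⇒ e^(−t/τ) = 0.0400.
t = −τ ln(0.0400) = 7.573 × 3.219 = 24.37 yr.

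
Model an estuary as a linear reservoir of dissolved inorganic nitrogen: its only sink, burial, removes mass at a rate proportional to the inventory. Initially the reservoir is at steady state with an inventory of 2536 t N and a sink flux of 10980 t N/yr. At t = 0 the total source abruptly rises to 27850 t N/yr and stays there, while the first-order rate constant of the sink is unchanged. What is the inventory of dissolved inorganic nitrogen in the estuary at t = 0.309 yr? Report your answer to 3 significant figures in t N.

5410 t N

τ = M₀/F₀ = 2536/10980 = 0.2310 yr; rate constant k = 1/τ.
New steady state M_∞ = F₁/k = F₁·τ = 27850 × 0.2310 = 6432.4 t N.
M(t) = M_∞ + (M₀ − M_∞)·e^(−t/τ); t/τ = 0.309/0.2310 = 1.338, so e^(−t/τ) = 0.2624.
M(t) = 6432.4 − 3896 × 0.2624 = 5410.0 t N.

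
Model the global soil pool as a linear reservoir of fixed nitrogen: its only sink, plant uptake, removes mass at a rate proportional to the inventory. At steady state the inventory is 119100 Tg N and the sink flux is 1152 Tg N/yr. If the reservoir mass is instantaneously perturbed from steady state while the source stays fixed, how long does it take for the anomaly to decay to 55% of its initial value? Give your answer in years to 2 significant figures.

For a linear reservoir the anomaly decays as exp(−t/τ) with τ = M/F = 119100/1152 = 103.4 yr.
exp(−t/τ) = 0.55 ⇒ t = −τ ln(0.55) = 103.4 × 0.5978 = 61.81 yr.

62 yr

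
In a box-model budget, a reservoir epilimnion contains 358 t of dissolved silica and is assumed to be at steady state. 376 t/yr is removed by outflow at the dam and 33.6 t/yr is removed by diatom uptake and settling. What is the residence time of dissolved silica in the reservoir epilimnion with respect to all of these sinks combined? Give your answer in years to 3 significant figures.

0.874 yr

Total removal flux = 376 + 33.6 = 409.60 t/yr.
τ = M / ΣF_out = 358 / 409.60 = 0.8740 yr.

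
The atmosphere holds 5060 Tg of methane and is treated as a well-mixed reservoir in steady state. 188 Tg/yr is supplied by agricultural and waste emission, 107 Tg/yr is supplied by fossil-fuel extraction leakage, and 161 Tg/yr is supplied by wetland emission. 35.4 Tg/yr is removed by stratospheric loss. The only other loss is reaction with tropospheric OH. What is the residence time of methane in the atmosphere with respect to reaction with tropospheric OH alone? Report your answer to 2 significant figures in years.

At steady state ΣF_in = ΣF_out.
ΣF_in = 188 + 107 + 161 = 456.00 Tg/yr.
Reaction with tropospheric OH flux = ΣF_in − (35.4) = 456.00 − 35.40 = 420.6 Tg/yr.
τ = M / F = 5060 / 420.6 = 12.03 yr.

12 yr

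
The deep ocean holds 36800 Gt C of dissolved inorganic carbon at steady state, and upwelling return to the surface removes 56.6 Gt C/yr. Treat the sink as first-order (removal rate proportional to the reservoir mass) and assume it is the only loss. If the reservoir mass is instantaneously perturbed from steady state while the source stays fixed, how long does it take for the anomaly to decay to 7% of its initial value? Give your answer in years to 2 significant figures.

For a linear reservoir the anomaly decays as exp(−t/τ) with τ = M/F = 36800/56.6 = 650.2 yr.
exp(−t/τ) = 0.07 ⇒ t = −τ ln(0.07) = 650.2 × 2.659 = 1729 yr.

1700 yr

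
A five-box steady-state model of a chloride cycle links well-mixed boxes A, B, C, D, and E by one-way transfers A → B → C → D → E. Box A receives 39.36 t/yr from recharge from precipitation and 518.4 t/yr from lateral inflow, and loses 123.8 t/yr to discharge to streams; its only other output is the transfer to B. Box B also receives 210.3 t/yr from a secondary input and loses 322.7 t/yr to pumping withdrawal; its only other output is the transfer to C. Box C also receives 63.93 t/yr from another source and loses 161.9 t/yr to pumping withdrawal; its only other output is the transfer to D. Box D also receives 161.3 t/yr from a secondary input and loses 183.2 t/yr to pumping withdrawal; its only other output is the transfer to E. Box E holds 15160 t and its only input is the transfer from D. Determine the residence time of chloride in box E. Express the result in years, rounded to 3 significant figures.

Box A: F(A→B) = (39.36 + 518.4) − 123.8 = 433.96 t/yr.
Box B: F(B→C) = (433.96 + 210.3) − 322.7 = 321.56 t/yr.
Box C: F(C→D) = (321.56 + 63.93) − 161.9 = 223.59 t/yr.
Box D: F(D→E) = (223.59 + 161.3) − 183.2 = 201.69 t/yr.
Box E throughput = its input = 201.69 t/yr; τ = 15160 / 201.69 = 75.16 yr.

75.2 yr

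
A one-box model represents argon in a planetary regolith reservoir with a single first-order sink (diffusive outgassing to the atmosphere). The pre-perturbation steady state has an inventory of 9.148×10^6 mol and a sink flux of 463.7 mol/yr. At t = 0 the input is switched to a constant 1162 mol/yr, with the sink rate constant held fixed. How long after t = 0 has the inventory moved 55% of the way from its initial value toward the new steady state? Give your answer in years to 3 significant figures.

τ = M₀/F₀ = 9.148×10^6/463.7 = 19730 yr.
The remaining gap fraction is e^(−t/τ); 55% covered ⇒ e^(−t/τ) = 0.450.
t = −τ ln(0.450) = 19730 × 0.7985 = 15750 yr.

15800 yr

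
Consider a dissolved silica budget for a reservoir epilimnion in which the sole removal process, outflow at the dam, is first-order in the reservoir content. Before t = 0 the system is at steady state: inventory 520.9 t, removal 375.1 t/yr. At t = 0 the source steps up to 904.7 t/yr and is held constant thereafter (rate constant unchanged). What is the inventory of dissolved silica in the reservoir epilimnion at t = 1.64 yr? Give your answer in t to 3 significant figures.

1030 t

Residence time τ = M₀/F₀ = 1.389 yr. The eventual steady state is M_∞ = M₀·(F₁/F₀) = 520.9 × 904.7/375.1 = 1256.4 t.
The anomaly ΔM(t) = M(t) − M_∞ decays as ΔM₀·e^(−t/τ) with ΔM₀ = 520.9 − 1256.4 = −735.5 t.
At t = 1.64 yr, e^(−t/τ) = e^(−1.181) = 0.3070, so ΔM = −225.8 t and M = 1256.4 − 225.8 = 1030.6 t.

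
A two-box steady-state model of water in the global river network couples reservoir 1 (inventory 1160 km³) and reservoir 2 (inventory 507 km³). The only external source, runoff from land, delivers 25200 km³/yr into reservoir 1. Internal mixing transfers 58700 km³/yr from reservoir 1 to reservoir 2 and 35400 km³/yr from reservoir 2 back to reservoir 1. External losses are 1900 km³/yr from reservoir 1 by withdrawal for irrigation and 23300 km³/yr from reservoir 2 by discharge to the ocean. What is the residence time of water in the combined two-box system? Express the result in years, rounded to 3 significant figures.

For the system as a whole, the A↔B exchange is internal and contributes nothing to the throughput; only the external sinks remove mass.
M_total = 1160 + 507 = 1667.0 km³.
ΣF_external_out = 1900 + 23300 = 25200 km³/yr.
τ = M_total / ΣF_ext = 1667.0 / 25200 = 0.06615 yr.

0.0662 yr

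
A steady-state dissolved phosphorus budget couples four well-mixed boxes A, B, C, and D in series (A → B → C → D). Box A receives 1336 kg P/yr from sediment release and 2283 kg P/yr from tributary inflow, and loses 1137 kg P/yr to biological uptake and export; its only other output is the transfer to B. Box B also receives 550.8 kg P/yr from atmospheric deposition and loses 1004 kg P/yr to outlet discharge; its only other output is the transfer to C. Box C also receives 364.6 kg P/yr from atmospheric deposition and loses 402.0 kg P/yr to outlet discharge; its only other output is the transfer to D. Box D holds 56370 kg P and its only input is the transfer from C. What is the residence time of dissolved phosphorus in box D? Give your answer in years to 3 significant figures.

Box A: F(A→B) = (1336 + 2283) − 1137 = 2482.0 kg P/yr.
Box B: F(B→C) = (2482.0 + 550.8) − 1004 = 2028.8 kg P/yr.
Box C: F(C→D) = (2028.8 + 364.6) − 402.0 = 1991.4 kg P/yr.
Box D throughput = its input = 1991.4 kg P/yr; τ = 56370 / 1991.4 = 28.31 yr.

28.3 yr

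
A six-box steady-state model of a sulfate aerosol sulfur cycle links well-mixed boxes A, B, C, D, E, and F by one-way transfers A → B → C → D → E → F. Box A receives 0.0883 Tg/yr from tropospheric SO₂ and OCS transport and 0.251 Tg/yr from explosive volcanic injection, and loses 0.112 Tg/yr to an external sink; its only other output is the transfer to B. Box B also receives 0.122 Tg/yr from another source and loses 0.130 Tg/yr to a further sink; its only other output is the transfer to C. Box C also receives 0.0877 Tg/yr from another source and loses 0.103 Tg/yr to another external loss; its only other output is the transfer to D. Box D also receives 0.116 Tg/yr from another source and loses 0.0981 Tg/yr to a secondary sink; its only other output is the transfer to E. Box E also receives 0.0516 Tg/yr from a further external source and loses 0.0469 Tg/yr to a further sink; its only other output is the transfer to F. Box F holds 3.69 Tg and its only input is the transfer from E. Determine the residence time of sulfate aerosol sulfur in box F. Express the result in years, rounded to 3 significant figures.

16.3 yr

Box A: F(A→B) = (0.0883 + 0.251) − 0.112 = 0.22730 Tg/yr.
Box B: F(B→C) = (0.22730 + 0.122) − 0.130 = 0.21930 Tg/yr.
Box C: F(C→D) = (0.21930 + 0.0877) − 0.103 = 0.20400 Tg/yr.
Box D: F(D→E) = (0.20400 + 0.116) − 0.0981 = 0.22190 Tg/yr.
Box E: F(E→F) = (0.22190 + 0.0516) − 0.0469 = 0.22660 Tg/yr.
Box F throughput = its input = 0.22660 Tg/yr; τ = 3.69 / 0.22660 = 16.28 yr.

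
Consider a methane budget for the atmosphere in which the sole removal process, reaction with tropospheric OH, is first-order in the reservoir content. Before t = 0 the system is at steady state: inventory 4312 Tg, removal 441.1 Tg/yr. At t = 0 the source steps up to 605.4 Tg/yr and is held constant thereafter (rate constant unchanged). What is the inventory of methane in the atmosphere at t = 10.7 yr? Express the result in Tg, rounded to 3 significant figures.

5380 Tg

The sink rate constant is k = F₀/M₀ = 441.1/4312 = 0.1023 yr⁻¹.
Solving dM/dt = F₁ − kM with M(0) = M₀ gives M(t) = F₁/k + (M₀ − F₁/k)·e^(−kt).
F₁/k = 605.4/0.1023 = 5918.1 Tg; kt = 0.1023 × 10.7 = 1.095, e^(−kt) = 0.3347.
M(10.7) = 5918.1 + (4312 − 5918.1) × 0.3347 = 5918.1 − 537.5 = 5380.6 Tg.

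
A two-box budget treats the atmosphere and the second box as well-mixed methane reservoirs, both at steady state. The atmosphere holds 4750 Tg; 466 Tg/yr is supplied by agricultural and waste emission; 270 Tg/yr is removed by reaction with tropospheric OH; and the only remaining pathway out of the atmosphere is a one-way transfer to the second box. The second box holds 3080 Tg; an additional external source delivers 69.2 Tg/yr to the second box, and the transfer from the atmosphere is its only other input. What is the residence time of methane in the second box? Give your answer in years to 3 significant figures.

11.6 yr

Balance the atmosphere: ΣF_in = 466.00 Tg/yr.
Transfer to the second box = ΣF_in − (270) = 196.00 Tg/yr.
Total input to the second box = 196.00 + 69.2 = 265.20 Tg/yr; at steady state this equals its total output.
τ = M / F = 3080 / 265.20 = 11.61 yr.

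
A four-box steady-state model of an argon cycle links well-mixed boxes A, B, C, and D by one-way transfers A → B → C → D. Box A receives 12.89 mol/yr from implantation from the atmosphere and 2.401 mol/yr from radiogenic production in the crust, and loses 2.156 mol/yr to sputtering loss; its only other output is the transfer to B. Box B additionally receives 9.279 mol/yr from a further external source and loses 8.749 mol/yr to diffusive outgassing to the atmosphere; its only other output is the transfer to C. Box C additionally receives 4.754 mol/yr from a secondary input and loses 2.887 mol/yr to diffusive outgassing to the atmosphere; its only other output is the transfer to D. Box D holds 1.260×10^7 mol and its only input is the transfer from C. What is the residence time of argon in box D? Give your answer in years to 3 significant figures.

811000 yr

Box A: F(A→B) = (12.89 + 2.401) − 2.156 = 13.135 mol/yr.
Box B: F(B→C) = (13.135 + 9.279) − 8.749 = 13.665 mol/yr.
Box C: F(C→D) = (13.665 + 4.754) − 2.887 = 15.532 mol/yr.
Box D throughput = its input = 15.532 mol/yr; τ = 1.260×10^7 / 15.532 = 811200 yr.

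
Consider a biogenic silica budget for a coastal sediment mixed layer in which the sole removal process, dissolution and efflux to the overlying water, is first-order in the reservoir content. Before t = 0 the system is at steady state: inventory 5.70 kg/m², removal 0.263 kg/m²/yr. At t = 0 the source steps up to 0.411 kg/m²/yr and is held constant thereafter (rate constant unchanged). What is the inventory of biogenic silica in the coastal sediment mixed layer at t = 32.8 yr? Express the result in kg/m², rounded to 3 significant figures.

Residence time τ = M₀/F₀ = 21.67 yr. The eventual steady state is M_∞ = M₀·(F₁/F₀) = 5.70 × 0.411/0.263 = 8.9076 kg/m².
The anomaly ΔM(t) = M(t) − M_∞ decays as ΔM₀·e^(−t/τ) with ΔM₀ = 5.70 − 8.9076 = −3.208 kg/m².
At t = 32.8 yr, e^(−t/τ) = e^(−1.513) = 0.2202, so ΔM = −0.7062 kg/m² and M = 8.9076 − 0.7062 = 8.2014 kg/m².

8.20 kg/m²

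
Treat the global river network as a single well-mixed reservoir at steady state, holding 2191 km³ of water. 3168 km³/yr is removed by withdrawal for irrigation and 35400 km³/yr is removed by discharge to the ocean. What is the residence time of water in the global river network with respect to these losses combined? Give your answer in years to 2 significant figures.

0.057 yr

Total removal = 3168 + 35400 = 38568 km³/yr.
τ = M / ΣF_out = 2191 / 38568 = 0.05681 yr.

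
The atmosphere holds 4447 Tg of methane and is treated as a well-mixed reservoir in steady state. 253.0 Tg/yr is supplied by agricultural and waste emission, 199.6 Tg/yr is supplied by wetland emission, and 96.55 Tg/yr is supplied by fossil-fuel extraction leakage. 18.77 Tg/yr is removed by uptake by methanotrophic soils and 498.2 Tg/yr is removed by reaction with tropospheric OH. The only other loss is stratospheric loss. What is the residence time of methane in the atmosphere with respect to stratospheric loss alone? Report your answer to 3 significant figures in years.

At steady state ΣF_in = ΣF_out.
ΣF_in = 253.0 + 199.6 + 96.55 = 549.15 Tg/yr.
Stratospheric loss flux = ΣF_in − (18.77 + 498.2) = 549.15 − 517.0 = 32.18 Tg/yr.
τ = M / F = 4447 / 32.18 = 138.2 yr.

138 yr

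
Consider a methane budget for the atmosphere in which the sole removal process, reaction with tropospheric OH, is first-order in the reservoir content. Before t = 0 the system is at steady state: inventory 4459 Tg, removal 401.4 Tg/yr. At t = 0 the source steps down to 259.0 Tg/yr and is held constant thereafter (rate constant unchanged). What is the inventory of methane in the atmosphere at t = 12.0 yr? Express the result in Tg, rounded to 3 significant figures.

3410 Tg

Residence time τ = M₀/F₀ = 11.11 yr. The eventual steady state is M_∞ = M₀·(F₁/F₀) = 4459 × 259.0/401.4 = 2877.1 Tg.
The anomaly ΔM(t) = M(t) − M_∞ decays as ΔM₀·e^(−t/τ) with ΔM₀ = 4459 − 2877.1 = 1582 Tg.
At t = 12.0 yr, e^(−t/τ) = e^(−1.080) = 0.3395, so ΔM = 537.1 Tg and M = 2877.1 + 537.1 = 3414.2 Tg.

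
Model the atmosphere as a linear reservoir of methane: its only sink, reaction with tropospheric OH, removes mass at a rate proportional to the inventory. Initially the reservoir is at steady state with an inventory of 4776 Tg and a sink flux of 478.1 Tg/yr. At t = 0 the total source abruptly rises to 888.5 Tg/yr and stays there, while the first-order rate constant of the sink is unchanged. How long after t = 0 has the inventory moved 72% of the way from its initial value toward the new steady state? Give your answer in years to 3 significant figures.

τ = M₀/F₀ = 4776/478.1 = 9.990 yr.
The remaining gap fraction is e^(−t/τ); 72% covered ⇒ e^(−t/τ) = 0.280.
t = −τ ln(0.280) = 9.990 × 1.273 = 12.72 yr.

12.7 yr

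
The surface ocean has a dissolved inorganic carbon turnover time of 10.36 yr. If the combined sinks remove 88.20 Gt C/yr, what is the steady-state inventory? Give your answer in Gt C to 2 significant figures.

τ = M/F ⇒ M = τ × F = 10.36 × 88.20 = 913.8 Gt C.

910 Gt C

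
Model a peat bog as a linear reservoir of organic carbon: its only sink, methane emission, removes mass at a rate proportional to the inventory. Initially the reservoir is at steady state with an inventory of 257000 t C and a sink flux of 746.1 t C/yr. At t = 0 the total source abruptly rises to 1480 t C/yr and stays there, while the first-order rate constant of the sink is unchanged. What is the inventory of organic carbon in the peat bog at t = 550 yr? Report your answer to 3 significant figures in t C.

459000 t C

The sink rate constant is k = F₀/M₀ = 746.1/257000 = 0.002903 yr⁻¹.
Solving dM/dt = F₁ − kM with M(0) = M₀ gives M(t) = F₁/k + (M₀ − F₁/k)·e^(−kt).
F₁/k = 1480/0.002903 = 509800 t C; kt = 0.002903 × 550 = 1.597, e^(−kt) = 0.2026.
M(550) = 509800 + (257000 − 509800) × 0.2026 = 509800 − 51210 = 458590 t C.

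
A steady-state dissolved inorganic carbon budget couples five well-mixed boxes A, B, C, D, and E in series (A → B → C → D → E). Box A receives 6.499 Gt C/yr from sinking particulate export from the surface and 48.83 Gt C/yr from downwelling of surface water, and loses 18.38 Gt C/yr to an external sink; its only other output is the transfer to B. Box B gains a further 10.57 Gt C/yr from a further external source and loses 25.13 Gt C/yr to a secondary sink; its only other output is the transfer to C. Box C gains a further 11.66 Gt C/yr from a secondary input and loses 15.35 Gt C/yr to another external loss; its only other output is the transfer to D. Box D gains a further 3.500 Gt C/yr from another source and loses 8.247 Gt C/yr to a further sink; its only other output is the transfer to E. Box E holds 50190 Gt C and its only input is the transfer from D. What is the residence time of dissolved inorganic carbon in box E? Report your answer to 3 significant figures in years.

3600 yr

Box A: F(A→B) = (6.499 + 48.83) − 18.38 = 36.949 Gt C/yr.
Box B: F(B→C) = (36.949 + 10.57) − 25.13 = 22.389 Gt C/yr.
Box C: F(C→D) = (22.389 + 11.66) − 15.35 = 18.699 Gt C/yr.
Box D: F(D→E) = (18.699 + 3.500) − 8.247 = 13.952 Gt C/yr.
Box E throughput = its input = 13.952 Gt C/yr; τ = 50190 / 13.952 = 3597 yr.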